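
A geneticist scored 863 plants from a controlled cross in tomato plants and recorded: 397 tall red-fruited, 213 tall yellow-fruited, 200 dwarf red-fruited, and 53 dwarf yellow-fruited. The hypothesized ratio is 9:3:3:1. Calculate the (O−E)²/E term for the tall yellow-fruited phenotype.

The 9:3:3:1 ratio has 16 parts, so with N = 863 the expected counts are:
  tall red-fruited: 863 × 9/16 = 485.4375
  tall yellow-fruited: 863 × 3/16 = 161.8125
  dwarf red-fruited: 863 × 3/16 = 161.8125
  dwarf yellow-fruited: 863 × 1/16 = 53.9375
Contribution of tall yellow-fruited: (213 − 161.8125)² / 161.8125 = 16.1926

16.193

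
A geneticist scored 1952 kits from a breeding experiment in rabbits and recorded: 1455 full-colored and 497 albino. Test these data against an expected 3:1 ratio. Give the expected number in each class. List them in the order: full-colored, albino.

1464, 488

Under the 3:1 hypothesis (Σ ratio = 4, N = 1952):
  full-colored: 1952 × 3/4 = 1464
  albino: 1952 × 1/4 = 488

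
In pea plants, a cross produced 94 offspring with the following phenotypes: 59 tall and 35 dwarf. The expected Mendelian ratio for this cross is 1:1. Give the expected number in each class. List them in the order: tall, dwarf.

47, 47

Total ratio parts = 2. Expected numbers out of 94:
  tall: 94 × 1/2 = 47
  dwarf: 94 × 1/2 = 47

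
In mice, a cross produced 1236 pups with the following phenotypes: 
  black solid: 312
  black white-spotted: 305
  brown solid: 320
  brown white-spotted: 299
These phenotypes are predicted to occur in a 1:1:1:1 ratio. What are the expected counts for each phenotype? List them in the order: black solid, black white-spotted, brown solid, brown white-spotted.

Total ratio parts = 4. Expected numbers out of 1236:
  black solid: 1236 × 1/4 = 309
  black white-spotted: 1236 × 1/4 = 309
  brown solid: 1236 × 1/4 = 309
  brown white-spotted: 1236 × 1/4 = 309

309, 309, 309, 309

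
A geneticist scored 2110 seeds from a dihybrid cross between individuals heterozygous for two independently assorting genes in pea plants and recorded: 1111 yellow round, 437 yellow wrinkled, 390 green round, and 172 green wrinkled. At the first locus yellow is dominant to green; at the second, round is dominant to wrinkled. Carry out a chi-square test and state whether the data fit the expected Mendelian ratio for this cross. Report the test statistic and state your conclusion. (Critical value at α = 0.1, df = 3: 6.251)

21.466; not consistent

A dihybrid F₂ with independent assortment and complete dominance at both loci gives a 9:3:3:1 phenotypic ratio.
The 9:3:3:1 ratio has 16 parts, so with N = 2110 the expected counts are:
  yellow round: 2110 × 9/16 = 1186.875
  yellow wrinkled: 2110 × 3/16 = 395.625
  green round: 2110 × 3/16 = 395.625
  green wrinkled: 2110 × 1/16 = 131.875
χ² = Σ (O − E)² / E
  yellow round: (1111 − 1186.875)² / 1186.875 = 4.8506
  yellow wrinkled: (437 − 395.625)² / 395.625 = 4.3271
  green round: (390 − 395.625)² / 395.625 = 0.0800
  green wrinkled: (172 − 131.875)² / 131.875 = 12.2086
χ² = 4.8506 + 4.3271 + 0.0800 + 12.2086 = 21.4663 ≈ 21.466
Degrees of freedom = 4 − 1 = 3; critical value at α = 0.1 is 6.251.
Since 21.466 > 6.251, we reject the null hypothesis — the data do not fit the 9:3:3:1 ratio.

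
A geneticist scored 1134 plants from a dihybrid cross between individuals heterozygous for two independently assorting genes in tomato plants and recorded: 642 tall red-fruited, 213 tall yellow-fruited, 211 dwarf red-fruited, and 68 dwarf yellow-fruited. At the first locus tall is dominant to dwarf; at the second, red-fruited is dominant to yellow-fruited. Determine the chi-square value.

A dihybrid F₂ with independent assortment and complete dominance at both loci gives a 9:3:3:1 phenotypic ratio.
Expected counts for N = 1134 under a 9:3:3:1 ratio (total parts = 16):
  tall red-fruited: 1134 × 9/16 = 637.875
  tall yellow-fruited: 1134 × 3/16 = 212.625
  dwarf red-fruited: 1134 × 3/16 = 212.625
  dwarf yellow-fruited: 1134 × 1/16 = 70.875
χ² = Σ (O − E)² / E
  tall red-fruited: (642 − 637.875)² / 637.875 = 0.0267
  tall yellow-fruited: (213 − 212.625)² / 212.625 = 0.0007
  dwarf red-fruited: (211 − 212.625)² / 212.625 = 0.0124
  dwarf yellow-fruited: (68 − 70.875)² / 70.875 = 0.1166
χ² = 0.0267 + 0.0007 + 0.0124 + 0.1166 = 0.1564 ≈ 0.156

0.156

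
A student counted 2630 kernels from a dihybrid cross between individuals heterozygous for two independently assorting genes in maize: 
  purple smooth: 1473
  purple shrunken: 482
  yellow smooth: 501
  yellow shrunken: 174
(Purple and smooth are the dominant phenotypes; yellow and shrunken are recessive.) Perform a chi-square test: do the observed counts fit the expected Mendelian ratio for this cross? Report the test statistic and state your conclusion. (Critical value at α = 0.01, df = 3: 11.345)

A dihybrid F₂ with independent assortment and complete dominance at both loci gives a 9:3:3:1 phenotypic ratio.
The 9:3:3:1 ratio has 16 parts, so with N = 2630 the expected counts are:
  purple smooth: 2630 × 9/16 = 1479.375
  purple shrunken: 2630 × 3/16 = 493.125
  yellow smooth: 2630 × 3/16 = 493.125
  yellow shrunken: 2630 × 1/16 = 164.375
χ² = Σ (O − E)² / E
  purple smooth: (1473 − 1479.375)² / 1479.375 = 0.0275
  purple shrunken: (482 − 493.125)² / 493.125 = 0.2510
  yellow smooth: (501 − 493.125)² / 493.125 = 0.1258
  yellow shrunken: (174 − 164.375)² / 164.375 = 0.5636
χ² = 0.0275 + 0.2510 + 0.1258 + 0.5636 = 0.9679 ≈ 0.968
Degrees of freedom = 4 − 1 = 3; critical value at α = 0.01 is 11.345.
Since 0.968 < 11.345, we fail to reject the null hypothesis — the data are consistent with the 9:3:3:1 ratio.

0.968; consistent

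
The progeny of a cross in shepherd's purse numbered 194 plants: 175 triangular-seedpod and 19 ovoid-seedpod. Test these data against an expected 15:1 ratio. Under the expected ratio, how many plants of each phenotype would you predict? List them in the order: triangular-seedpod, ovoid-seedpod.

Total ratio parts = 16. Expected numbers out of 194:
  triangular-seedpod: 194 × 15/16 = 181.875
  ovoid-seedpod: 194 × 1/16 = 12.125

181.875, 12.125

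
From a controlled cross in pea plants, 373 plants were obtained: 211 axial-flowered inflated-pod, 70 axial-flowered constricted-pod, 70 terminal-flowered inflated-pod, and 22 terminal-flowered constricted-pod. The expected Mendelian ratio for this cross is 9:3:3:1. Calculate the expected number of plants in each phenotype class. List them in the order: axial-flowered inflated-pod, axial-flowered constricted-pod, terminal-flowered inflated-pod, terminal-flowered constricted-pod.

Total ratio parts = 16. Expected numbers out of 373:
  axial-flowered inflated-pod: 373 × 9/16 = 209.8125
  axial-flowered constricted-pod: 373 × 3/16 = 69.9375
  terminal-flowered inflated-pod: 373 × 3/16 = 69.9375
  terminal-flowered constricted-pod: 373 × 1/16 = 23.3125

209.8125, 69.9375, 69.9375, 23.3125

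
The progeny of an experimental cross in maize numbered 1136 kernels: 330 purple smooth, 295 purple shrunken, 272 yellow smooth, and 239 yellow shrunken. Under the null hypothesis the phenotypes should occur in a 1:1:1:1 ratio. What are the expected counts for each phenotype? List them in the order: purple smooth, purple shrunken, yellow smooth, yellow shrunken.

284, 284, 284, 284

Total ratio parts = 4. Expected numbers out of 1136:
  purple smooth: 1136 × 1/4 = 284
  purple shrunken: 1136 × 1/4 = 284
  yellow smooth: 1136 × 1/4 = 284
  yellow shrunken: 1136 × 1/4 = 284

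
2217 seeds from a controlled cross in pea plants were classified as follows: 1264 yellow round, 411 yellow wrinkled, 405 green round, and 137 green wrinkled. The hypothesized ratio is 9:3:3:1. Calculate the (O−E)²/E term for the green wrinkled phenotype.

0.018

Total ratio parts = 16. Expected numbers out of 2217:
  yellow round: 2217 × 9/16 = 1247.0625
  yellow wrinkled: 2217 × 3/16 = 415.6875
  green round: 2217 × 3/16 = 415.6875
  green wrinkled: 2217 × 1/16 = 138.5625
Contribution of green wrinkled: (137 − 138.5625)² / 138.5625 = 0.0176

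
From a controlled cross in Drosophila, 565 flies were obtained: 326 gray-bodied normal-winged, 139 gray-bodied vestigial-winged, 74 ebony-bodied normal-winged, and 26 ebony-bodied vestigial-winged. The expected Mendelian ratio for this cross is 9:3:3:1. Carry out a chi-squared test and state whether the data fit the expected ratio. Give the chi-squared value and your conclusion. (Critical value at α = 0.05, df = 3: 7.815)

22.614; not consistent

Expected counts for N = 565 under a 9:3:3:1 ratio (total parts = 16):
  gray-bodied normal-winged: 565 × 9/16 = 317.8125
  gray-bodied vestigial-winged: 565 × 3/16 = 105.9375
  ebony-bodied normal-winged: 565 × 3/16 = 105.9375
  ebony-bodied vestigial-winged: 565 × 1/16 = 35.3125
χ² = Σ (O − E)² / E
  gray-bodied normal-winged: (326 − 317.8125)² / 317.8125 = 0.2109
  gray-bodied vestigial-winged: (139 − 105.9375)² / 105.9375 = 10.3186
  ebony-bodied normal-winged: (74 − 105.9375)² / 105.9375 = 9.6284
  ebony-bodied vestigial-winged: (26 − 35.3125)² / 35.3125 = 2.4559
χ² = 0.2109 + 10.3186 + 9.6284 + 2.4559 = 22.6138 ≈ 22.614
Degrees of freedom = 4 − 1 = 3; critical value at α = 0.05 is 7.815.
Since 22.614 > 7.815, we reject the null hypothesis — the data do not fit the 9:3:3:1 ratio.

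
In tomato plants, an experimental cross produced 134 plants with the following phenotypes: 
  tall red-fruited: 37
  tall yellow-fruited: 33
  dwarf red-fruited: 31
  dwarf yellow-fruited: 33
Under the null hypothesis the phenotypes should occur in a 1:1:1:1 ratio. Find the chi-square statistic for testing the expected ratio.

Under the 1:1:1:1 hypothesis (Σ ratio = 4, N = 134):
  tall red-fruited: 134 × 1/4 = 33.5
  tall yellow-fruited: 134 × 1/4 = 33.5
  dwarf red-fruited: 134 × 1/4 = 33.5
  dwarf yellow-fruited: 134 × 1/4 = 33.5
χ² = Σ (O − E)² / E
  tall red-fruited: (37 − 33.5)² / 33.5 = 0.3657
  tall yellow-fruited: (33 − 33.5)² / 33.5 = 0.0075
  dwarf red-fruited: (31 − 33.5)² / 33.5 = 0.1866
  dwarf yellow-fruited: (33 − 33.5)² / 33.5 = 0.0075
χ² = 0.3657 + 0.0075 + 0.1866 + 0.0075 = 0.5673 ≈ 0.567

0.567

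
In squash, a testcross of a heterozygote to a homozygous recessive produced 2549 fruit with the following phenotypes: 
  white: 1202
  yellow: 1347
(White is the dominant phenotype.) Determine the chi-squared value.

A testcross of a heterozygote (Aa × aa) gives a 1:1 phenotypic ratio.
The 1:1 ratio has 2 parts, so with N = 2549 the expected counts are:
  white: 2549 × 1/2 = 1274.5
  yellow: 2549 × 1/2 = 1274.5
χ² = Σ (O − E)² / E
  white: (1202 − 1274.5)² / 1274.5 = 4.1242
  yellow: (1347 − 1274.5)² / 1274.5 = 4.1242
χ² = 4.1242 + 4.1242 = 8.2484 ≈ 8.248

8.248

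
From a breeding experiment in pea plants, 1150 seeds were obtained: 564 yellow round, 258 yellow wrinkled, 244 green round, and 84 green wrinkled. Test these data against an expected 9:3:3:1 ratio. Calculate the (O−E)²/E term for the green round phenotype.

3.734

The 9:3:3:1 ratio has 16 parts, so with N = 1150 the expected counts are:
  yellow round: 1150 × 9/16 = 646.875
  yellow wrinkled: 1150 × 3/16 = 215.625
  green round: 1150 × 3/16 = 215.625
  green wrinkled: 1150 × 1/16 = 71.875
Contribution of green round: (244 − 215.625)² / 215.625 = 3.7340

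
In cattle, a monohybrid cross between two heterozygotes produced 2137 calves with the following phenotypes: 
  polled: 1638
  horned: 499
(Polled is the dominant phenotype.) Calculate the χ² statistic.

For a monohybrid cross between heterozygotes with complete dominance, the expected phenotypic ratio is 3:1.
Expected counts for N = 2137 under a 3:1 ratio (total parts = 4):
  polled: 2137 × 3/4 = 1602.75
  horned: 2137 × 1/4 = 534.25
χ² = Σ (O − E)² / E
  polled: (1638 − 1602.75)² / 1602.75 = 0.7753
  horned: (499 − 534.25)² / 534.25 = 2.3258
χ² = 0.7753 + 2.3258 = 3.1011 ≈ 3.101

3.101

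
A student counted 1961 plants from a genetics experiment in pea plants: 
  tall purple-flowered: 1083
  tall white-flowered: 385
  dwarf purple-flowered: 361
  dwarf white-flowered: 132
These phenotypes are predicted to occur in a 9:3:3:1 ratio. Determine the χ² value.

Total ratio parts = 16. Expected numbers out of 1961:
  tall purple-flowered: 1961 × 9/16 = 1103.0625
  tall white-flowered: 1961 × 3/16 = 367.6875
  dwarf purple-flowered: 1961 × 3/16 = 367.6875
  dwarf white-flowered: 1961 × 1/16 = 122.5625
χ² = Σ (O − E)² / E
  tall purple-flowered: (1083 − 1103.0625)² / 1103.0625 = 0.3649
  tall white-flowered: (385 − 367.6875)² / 367.6875 = 0.8152
  dwarf purple-flowered: (361 − 367.6875)² / 367.6875 = 0.1216
  dwarf white-flowered: (132 − 122.5625)² / 122.5625 = 0.7267
χ² = 0.3649 + 0.8152 + 0.1216 + 0.7267 = 2.0284 ≈ 2.028

2.028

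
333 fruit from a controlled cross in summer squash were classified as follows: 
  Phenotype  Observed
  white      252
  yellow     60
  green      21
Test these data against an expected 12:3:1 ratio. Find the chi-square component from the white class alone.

Total ratio parts = 16. Expected numbers out of 333:
  white: 333 × 12/16 = 249.75
  yellow: 333 × 3/16 = 62.4375
  green: 333 × 1/16 = 20.8125
Contribution of white: (252 − 249.75)² / 249.75 = 0.0203

0.020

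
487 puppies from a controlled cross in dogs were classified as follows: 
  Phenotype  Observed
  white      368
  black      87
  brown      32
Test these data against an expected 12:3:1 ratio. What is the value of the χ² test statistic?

0.305

The 12:3:1 ratio has 16 parts, so with N = 487 the expected counts are:
  white: 487 × 12/16 = 365.25
  black: 487 × 3/16 = 91.3125
  brown: 487 × 1/16 = 30.4375
χ² = Σ (O − E)² / E
  white: (368 − 365.25)² / 365.25 = 0.0207
  black: (87 − 91.3125)² / 91.3125 = 0.2037
  brown: (32 − 30.4375)² / 30.4375 = 0.0802
χ² = 0.0207 + 0.2037 + 0.0802 = 0.3046 ≈ 0.305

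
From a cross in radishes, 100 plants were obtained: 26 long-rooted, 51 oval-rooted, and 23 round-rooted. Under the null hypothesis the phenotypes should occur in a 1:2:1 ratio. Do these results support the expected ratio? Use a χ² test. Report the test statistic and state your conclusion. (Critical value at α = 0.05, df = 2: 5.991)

Total ratio parts = 4. Expected numbers out of 100:
  long-rooted: 100 × 1/4 = 25
  oval-rooted: 100 × 2/4 = 50
  round-rooted: 100 × 1/4 = 25
χ² = Σ (O − E)² / E
  long-rooted: (26 − 25)² / 25 = 0.0400
  oval-rooted: (51 − 50)² / 50 = 0.0200
  round-rooted: (23 − 25)² / 25 = 0.1600
χ² = 0.0400 + 0.0200 + 0.1600 = 0.220
Degrees of freedom = 3 − 1 = 2; critical value at α = 0.05 is 5.991.
Since 0.220 < 5.991, we fail to reject the null hypothesis — the data are consistent with the 1:2:1 ratio.

0.220; consistent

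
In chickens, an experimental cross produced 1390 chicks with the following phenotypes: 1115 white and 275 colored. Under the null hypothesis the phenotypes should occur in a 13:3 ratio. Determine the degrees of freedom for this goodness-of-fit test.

1

A goodness-of-fit test with 2 phenotype classes has df = 2 − 1 = 1.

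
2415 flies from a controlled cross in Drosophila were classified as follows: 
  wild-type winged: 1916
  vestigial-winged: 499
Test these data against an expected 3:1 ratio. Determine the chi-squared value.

Expected counts for N = 2415 under a 3:1 ratio (total parts = 4):
  wild-type winged: 2415 × 3/4 = 1811.25
  vestigial-winged: 2415 × 1/4 = 603.75
χ² = Σ (O − E)² / E
  wild-type winged: (1916 − 1811.25)² / 1811.25 = 6.0580
  vestigial-winged: (499 − 603.75)² / 603.75 = 18.1740
χ² = 6.0580 + 18.1740 = 24.232

24.232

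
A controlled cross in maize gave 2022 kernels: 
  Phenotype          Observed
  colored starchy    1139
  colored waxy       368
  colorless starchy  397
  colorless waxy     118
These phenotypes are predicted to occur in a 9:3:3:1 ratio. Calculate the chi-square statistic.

The 9:3:3:1 ratio has 16 parts, so with N = 2022 the expected counts are:
  colored starchy: 2022 × 9/16 = 1137.375
  colored waxy: 2022 × 3/16 = 379.125
  colorless starchy: 2022 × 3/16 = 379.125
  colorless waxy: 2022 × 1/16 = 126.375
χ² = Σ (O − E)² / E
  colored starchy: (1139 − 1137.375)² / 1137.375 = 0.0023
  colored waxy: (368 − 379.125)² / 379.125 = 0.3265
  colorless starchy: (397 − 379.125)² / 379.125 = 0.8428
  colorless waxy: (118 − 126.375)² / 126.375 = 0.5550
χ² = 0.0023 + 0.3265 + 0.8428 + 0.5550 = 1.7266 ≈ 1.727

1.727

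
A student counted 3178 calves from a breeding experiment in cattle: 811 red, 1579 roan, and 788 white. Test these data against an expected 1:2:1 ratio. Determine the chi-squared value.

0.459

Total ratio parts = 4. Expected numbers out of 3178:
  red: 3178 × 1/4 = 794.5
  roan: 3178 × 2/4 = 1589
  white: 3178 × 1/4 = 794.5
χ² = Σ (O − E)² / E
  red: (811 − 794.5)² / 794.5 = 0.3427
  roan: (1579 − 1589)² / 1589 = 0.0629
  white: (788 − 794.5)² / 794.5 = 0.0532
χ² = 0.3427 + 0.0629 + 0.0532 = 0.4588 ≈ 0.459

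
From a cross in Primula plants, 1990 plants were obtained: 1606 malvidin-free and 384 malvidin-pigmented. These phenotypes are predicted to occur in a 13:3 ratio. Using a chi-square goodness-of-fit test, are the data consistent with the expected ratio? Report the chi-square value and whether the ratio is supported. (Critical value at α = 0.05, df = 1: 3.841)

0.390; consistent

Expected counts for N = 1990 under a 13:3 ratio (total parts = 16):
  malvidin-free: 1990 × 13/16 = 1616.875
  malvidin-pigmented: 1990 × 3/16 = 373.125
χ² = Σ (O − E)² / E
  malvidin-free: (1606 − 1616.875)² / 1616.875 = 0.0731
  malvidin-pigmented: (384 − 373.125)² / 373.125 = 0.3170
χ² = 0.0731 + 0.3170 = 0.3901 ≈ 0.390
Degrees of freedom = 2 − 1 = 1; critical value at α = 0.05 is 3.841.
Since 0.390 < 3.841, we fail to reject the null hypothesis — the data are consistent with the 13:3 ratio.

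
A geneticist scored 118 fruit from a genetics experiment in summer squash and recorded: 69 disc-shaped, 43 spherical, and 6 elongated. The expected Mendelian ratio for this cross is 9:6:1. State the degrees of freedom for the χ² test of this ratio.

2

A goodness-of-fit test with 3 phenotype classes has df = 3 − 1 = 2.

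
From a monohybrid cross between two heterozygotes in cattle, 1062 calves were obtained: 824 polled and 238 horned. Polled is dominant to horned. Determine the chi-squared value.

3.798

For a monohybrid cross between heterozygotes with complete dominance, the expected phenotypic ratio is 3:1.
Total ratio parts = 4. Expected numbers out of 1062:
  polled: 1062 × 3/4 = 796.5
  horned: 1062 × 1/4 = 265.5
χ² = Σ (O − E)² / E
  polled: (824 − 796.5)² / 796.5 = 0.9495
  horned: (238 − 265.5)² / 265.5 = 2.8484
χ² = 0.9495 + 2.8484 = 3.7979 ≈ 3.798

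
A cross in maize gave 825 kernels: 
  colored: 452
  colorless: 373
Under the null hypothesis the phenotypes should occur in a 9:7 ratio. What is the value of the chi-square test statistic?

Expected counts for N = 825 under a 9:7 ratio (total parts = 16):
  colored: 825 × 9/16 = 464.0625
  colorless: 825 × 7/16 = 360.9375
χ² = Σ (O − E)² / E
  colored: (452 − 464.0625)² / 464.0625 = 0.3135
  colorless: (373 − 360.9375)² / 360.9375 = 0.4031
χ² = 0.3135 + 0.4031 = 0.7166 ≈ 0.717

0.717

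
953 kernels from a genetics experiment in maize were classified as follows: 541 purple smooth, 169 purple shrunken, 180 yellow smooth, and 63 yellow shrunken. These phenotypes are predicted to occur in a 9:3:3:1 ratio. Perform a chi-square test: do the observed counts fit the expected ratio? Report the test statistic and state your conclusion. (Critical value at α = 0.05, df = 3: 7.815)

Under the 9:3:3:1 hypothesis (Σ ratio = 16, N = 953):
  purple smooth: 953 × 9/16 = 536.0625
  purple shrunken: 953 × 3/16 = 178.6875
  yellow smooth: 953 × 3/16 = 178.6875
  yellow shrunken: 953 × 1/16 = 59.5625
χ² = Σ (O − E)² / E
  purple smooth: (541 − 536.0625)² / 536.0625 = 0.0455
  purple shrunken: (169 − 178.6875)² / 178.6875 = 0.5252
  yellow smooth: (180 − 178.6875)² / 178.6875 = 0.0096
  yellow shrunken: (63 − 59.5625)² / 59.5625 = 0.1984
χ² = 0.0455 + 0.5252 + 0.0096 + 0.1984 = 0.7787 ≈ 0.779
Degrees of freedom = 4 − 1 = 3; critical value at α = 0.05 is 7.815.
Since 0.779 < 7.815, we fail to reject the null hypothesis — the data are consistent with the 9:3:3:1 ratio.

0.779; consistent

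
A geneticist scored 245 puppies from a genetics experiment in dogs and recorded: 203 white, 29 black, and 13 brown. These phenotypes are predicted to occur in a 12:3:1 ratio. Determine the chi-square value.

The 12:3:1 ratio has 16 parts, so with N = 245 the expected counts are:
  white: 245 × 12/16 = 183.75
  black: 245 × 3/16 = 45.9375
  brown: 245 × 1/16 = 15.3125
χ² = Σ (O − E)² / E
  white: (203 − 183.75)² / 183.75 = 2.0167
  black: (29 − 45.9375)² / 45.9375 = 6.2450
  brown: (13 − 15.3125)² / 15.3125 = 0.3492
χ² = 2.0167 + 6.2450 + 0.3492 = 8.6109 ≈ 8.611

8.611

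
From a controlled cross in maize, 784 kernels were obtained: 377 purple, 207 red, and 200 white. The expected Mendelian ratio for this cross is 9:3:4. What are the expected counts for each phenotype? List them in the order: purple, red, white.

441, 147, 196

Total ratio parts = 16. Expected numbers out of 784:
  purple: 784 × 9/16 = 441
  red: 784 × 3/16 = 147
  white: 784 × 4/16 = 196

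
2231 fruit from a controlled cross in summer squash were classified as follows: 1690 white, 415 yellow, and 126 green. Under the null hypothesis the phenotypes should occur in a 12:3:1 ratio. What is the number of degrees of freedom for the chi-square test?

A goodness-of-fit test with 3 phenotype classes has df = 3 − 1 = 2.

2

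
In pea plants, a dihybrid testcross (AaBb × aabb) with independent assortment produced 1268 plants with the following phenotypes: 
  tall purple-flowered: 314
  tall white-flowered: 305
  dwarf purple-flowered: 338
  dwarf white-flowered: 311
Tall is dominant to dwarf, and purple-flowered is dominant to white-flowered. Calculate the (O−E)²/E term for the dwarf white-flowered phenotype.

0.114

A dihybrid testcross with independent assortment gives a 1:1:1:1 ratio.
Expected counts for N = 1268 under a 1:1:1:1 ratio (total parts = 4):
  tall purple-flowered: 1268 × 1/4 = 317
  tall white-flowered: 1268 × 1/4 = 317
  dwarf purple-flowered: 1268 × 1/4 = 317
  dwarf white-flowered: 1268 × 1/4 = 317
Contribution of dwarf white-flowered: (311 − 317)² / 317 = 0.1136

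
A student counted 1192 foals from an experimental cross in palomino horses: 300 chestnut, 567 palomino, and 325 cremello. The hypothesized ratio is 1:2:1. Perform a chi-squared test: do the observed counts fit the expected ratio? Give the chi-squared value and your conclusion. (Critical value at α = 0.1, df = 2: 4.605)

3.871; consistent

The 1:2:1 ratio has 4 parts, so with N = 1192 the expected counts are:
  chestnut: 1192 × 1/4 = 298
  palomino: 1192 × 2/4 = 596
  cremello: 1192 × 1/4 = 298
χ² = Σ (O − E)² / E
  chestnut: (300 − 298)² / 298 = 0.0134
  palomino: (567 − 596)² / 596 = 1.4111
  cremello: (325 − 298)² / 298 = 2.4463
χ² = 0.0134 + 1.4111 + 2.4463 = 3.8708 ≈ 3.871
Degrees of freedom = 3 − 1 = 2; critical value at α = 0.1 is 4.605.
Since 3.871 < 4.605, we fail to reject the null hypothesis — the data are consistent with the 1:2:1 ratio.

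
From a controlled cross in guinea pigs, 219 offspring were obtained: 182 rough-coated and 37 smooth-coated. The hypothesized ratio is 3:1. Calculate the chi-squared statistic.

Expected counts for N = 219 under a 3:1 ratio (total parts = 4):
  rough-coated: 219 × 3/4 = 164.25
  smooth-coated: 219 × 1/4 = 54.75
χ² = Σ (O − E)² / E
  rough-coated: (182 − 164.25)² / 164.25 = 1.9182
  smooth-coated: (37 − 54.75)² / 54.75 = 5.7546
χ² = 1.9182 + 5.7546 = 7.6728 ≈ 7.673

7.673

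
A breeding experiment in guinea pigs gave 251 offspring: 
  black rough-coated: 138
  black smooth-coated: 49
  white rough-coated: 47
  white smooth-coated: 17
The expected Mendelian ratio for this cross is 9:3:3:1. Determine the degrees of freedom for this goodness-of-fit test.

A goodness-of-fit test with 4 phenotype classes has df = 4 − 1 = 3.

3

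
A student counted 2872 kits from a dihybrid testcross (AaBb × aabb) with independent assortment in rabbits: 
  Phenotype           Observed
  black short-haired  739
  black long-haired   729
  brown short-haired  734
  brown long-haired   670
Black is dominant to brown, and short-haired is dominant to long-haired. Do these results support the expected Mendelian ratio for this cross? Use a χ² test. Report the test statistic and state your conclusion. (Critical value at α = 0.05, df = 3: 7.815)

4.348; consistent

A dihybrid testcross with independent assortment gives a 1:1:1:1 ratio.
Total ratio parts = 4. Expected numbers out of 2872:
  black short-haired: 2872 × 1/4 = 718
  black long-haired: 2872 × 1/4 = 718
  brown short-haired: 2872 × 1/4 = 718
  brown long-haired: 2872 × 1/4 = 718
χ² = Σ (O − E)² / E
  black short-haired: (739 − 718)² / 718 = 0.6142
  black long-haired: (729 − 718)² / 718 = 0.1685
  brown short-haired: (734 − 718)² / 718 = 0.3565
  brown long-haired: (670 − 718)² / 718 = 3.2089
χ² = 0.6142 + 0.1685 + 0.3565 + 3.2089 = 4.3481 ≈ 4.348
Degrees of freedom = 4 − 1 = 3; critical value at α = 0.05 is 7.815.
Since 4.348 < 7.815, we fail to reject the null hypothesis — the data are consistent with the 1:1:1:1 ratio.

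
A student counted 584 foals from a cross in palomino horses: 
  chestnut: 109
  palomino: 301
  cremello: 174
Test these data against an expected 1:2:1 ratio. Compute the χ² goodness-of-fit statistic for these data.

Expected counts for N = 584 under a 1:2:1 ratio (total parts = 4):
  chestnut: 584 × 1/4 = 146
  palomino: 584 × 2/4 = 292
  cremello: 584 × 1/4 = 146
χ² = Σ (O − E)² / E
  chestnut: (109 − 146)² / 146 = 9.3767
  palomino: (301 − 292)² / 292 = 0.2774
  cremello: (174 − 146)² / 146 = 5.3699
χ² = 9.3767 + 0.2774 + 5.3699 = 15.024

15.024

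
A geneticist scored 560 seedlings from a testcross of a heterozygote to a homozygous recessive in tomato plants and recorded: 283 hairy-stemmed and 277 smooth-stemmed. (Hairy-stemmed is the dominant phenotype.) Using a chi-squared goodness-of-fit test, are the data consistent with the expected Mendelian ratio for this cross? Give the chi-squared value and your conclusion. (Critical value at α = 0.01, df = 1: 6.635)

0.064; consistent

A testcross of a heterozygote (Aa × aa) gives a 1:1 phenotypic ratio.
Expected counts for N = 560 under a 1:1 ratio (total parts = 2):
  hairy-stemmed: 560 × 1/2 = 280
  smooth-stemmed: 560 × 1/2 = 280
χ² = Σ (O − E)² / E
  hairy-stemmed: (283 − 280)² / 280 = 0.0321
  smooth-stemmed: (277 − 280)² / 280 = 0.0321
χ² = 0.0321 + 0.0321 = 0.0642 ≈ 0.064
Degrees of freedom = 2 − 1 = 1; critical value at α = 0.01 is 6.635.
Since 0.064 < 6.635, we fail to reject the null hypothesis — the data are consistent with the 1:1 ratio.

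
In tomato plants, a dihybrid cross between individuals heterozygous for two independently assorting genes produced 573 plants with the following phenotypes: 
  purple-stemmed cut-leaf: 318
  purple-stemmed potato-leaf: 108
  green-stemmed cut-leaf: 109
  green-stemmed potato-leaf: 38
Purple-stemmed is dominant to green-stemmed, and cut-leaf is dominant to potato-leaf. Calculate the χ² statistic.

0.217

A dihybrid F₂ with independent assortment and complete dominance at both loci gives a 9:3:3:1 phenotypic ratio.
Expected counts for N = 573 under a 9:3:3:1 ratio (total parts = 16):
  purple-stemmed cut-leaf: 573 × 9/16 = 322.3125
  purple-stemmed potato-leaf: 573 × 3/16 = 107.4375
  green-stemmed cut-leaf: 573 × 3/16 = 107.4375
  green-stemmed potato-leaf: 573 × 1/16 = 35.8125
χ² = Σ (O − E)² / E
  purple-stemmed cut-leaf: (318 − 322.3125)² / 322.3125 = 0.0577
  purple-stemmed potato-leaf: (108 − 107.4375)² / 107.4375 = 0.0029
  green-stemmed cut-leaf: (109 − 107.4375)² / 107.4375 = 0.0227
  green-stemmed potato-leaf: (38 − 35.8125)² / 35.8125 = 0.1336
χ² = 0.0577 + 0.0029 + 0.0227 + 0.1336 = 0.2169 ≈ 0.217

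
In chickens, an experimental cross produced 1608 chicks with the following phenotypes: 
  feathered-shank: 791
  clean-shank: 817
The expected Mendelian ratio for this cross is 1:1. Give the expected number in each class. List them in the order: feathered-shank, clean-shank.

Expected counts for N = 1608 under a 1:1 ratio (total parts = 2):
  feathered-shank: 1608 × 1/2 = 804
  clean-shank: 1608 × 1/2 = 804

804, 804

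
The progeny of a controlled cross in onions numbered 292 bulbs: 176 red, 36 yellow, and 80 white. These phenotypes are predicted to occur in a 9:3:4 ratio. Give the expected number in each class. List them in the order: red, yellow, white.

Total ratio parts = 16. Expected numbers out of 292:
  red: 292 × 9/16 = 164.25
  yellow: 292 × 3/16 = 54.75
  white: 292 × 4/16 = 73

164.25, 54.75, 73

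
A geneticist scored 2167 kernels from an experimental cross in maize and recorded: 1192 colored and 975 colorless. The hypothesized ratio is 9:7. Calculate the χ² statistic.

1.361

The 9:7 ratio has 16 parts, so with N = 2167 the expected counts are:
  colored: 2167 × 9/16 = 1218.9375
  colorless: 2167 × 7/16 = 948.0625
χ² = Σ (O − E)² / E
  colored: (1192 − 1218.9375)² / 1218.9375 = 0.5953
  colorless: (975 − 948.0625)² / 948.0625 = 0.7654
χ² = 0.5953 + 0.7654 = 1.3607 ≈ 1.361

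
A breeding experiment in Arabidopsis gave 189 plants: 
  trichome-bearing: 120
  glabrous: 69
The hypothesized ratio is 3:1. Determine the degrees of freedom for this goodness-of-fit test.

A goodness-of-fit test with 2 phenotype classes has df = 2 − 1 = 1.

1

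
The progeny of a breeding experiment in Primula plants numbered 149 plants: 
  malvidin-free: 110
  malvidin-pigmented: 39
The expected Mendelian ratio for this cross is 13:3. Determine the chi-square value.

5.391

The 13:3 ratio has 16 parts, so with N = 149 the expected counts are:
  malvidin-free: 149 × 13/16 = 121.0625
  malvidin-pigmented: 149 × 3/16 = 27.9375
χ² = Σ (O − E)² / E
  malvidin-free: (110 − 121.0625)² / 121.0625 = 1.0109
  malvidin-pigmented: (39 − 27.9375)² / 27.9375 = 4.3805
χ² = 1.0109 + 4.3805 = 5.3914 ≈ 5.391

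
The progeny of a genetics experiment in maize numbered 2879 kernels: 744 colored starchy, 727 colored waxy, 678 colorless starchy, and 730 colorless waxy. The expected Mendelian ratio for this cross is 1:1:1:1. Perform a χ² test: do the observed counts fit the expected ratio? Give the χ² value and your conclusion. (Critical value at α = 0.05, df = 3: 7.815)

3.458; consistent

Total ratio parts = 4. Expected numbers out of 2879:
  colored starchy: 2879 × 1/4 = 719.75
  colored waxy: 2879 × 1/4 = 719.75
  colorless starchy: 2879 × 1/4 = 719.75
  colorless waxy: 2879 × 1/4 = 719.75
χ² = Σ (O − E)² / E
  colored starchy: (744 − 719.75)² / 719.75 = 0.8170
  colored waxy: (727 − 719.75)² / 719.75 = 0.0730
  colorless starchy: (678 − 719.75)² / 719.75 = 2.4218
  colorless waxy: (730 − 719.75)² / 719.75 = 0.1460
χ² = 0.8170 + 0.0730 + 2.4218 + 0.1460 = 3.4578 ≈ 3.458
Degrees of freedom = 4 − 1 = 3; critical value at α = 0.05 is 7.815.
Since 3.458 < 7.815, we fail to reject the null hypothesis — the data are consistent with the 1:1:1:1 ratio.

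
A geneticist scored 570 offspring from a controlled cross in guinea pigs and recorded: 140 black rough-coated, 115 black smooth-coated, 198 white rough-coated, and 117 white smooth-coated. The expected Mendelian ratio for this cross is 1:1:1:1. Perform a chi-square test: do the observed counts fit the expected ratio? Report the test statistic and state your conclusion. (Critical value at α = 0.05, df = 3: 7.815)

31.530; not consistent

Expected counts for N = 570 under a 1:1:1:1 ratio (total parts = 4):
  black rough-coated: 570 × 1/4 = 142.5
  black smooth-coated: 570 × 1/4 = 142.5
  white rough-coated: 570 × 1/4 = 142.5
  white smooth-coated: 570 × 1/4 = 142.5
χ² = Σ (O − E)² / E
  black rough-coated: (140 − 142.5)² / 142.5 = 0.0439
  black smooth-coated: (115 − 142.5)² / 142.5 = 5.3070
  white rough-coated: (198 − 142.5)² / 142.5 = 21.6158
  white smooth-coated: (117 − 142.5)² / 142.5 = 4.5632
χ² = 0.0439 + 5.3070 + 21.6158 + 4.5632 = 31.5299 ≈ 31.530
Degrees of freedom = 4 − 1 = 3; critical value at α = 0.05 is 7.815.
Since 31.530 > 7.815, we reject the null hypothesis — the data do not fit the 1:1:1:1 ratio.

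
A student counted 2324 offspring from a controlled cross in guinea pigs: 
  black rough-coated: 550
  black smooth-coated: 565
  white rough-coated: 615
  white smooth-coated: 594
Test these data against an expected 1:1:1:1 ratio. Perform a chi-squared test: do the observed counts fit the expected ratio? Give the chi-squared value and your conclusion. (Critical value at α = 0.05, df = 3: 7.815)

4.375; consistent

Under the 1:1:1:1 hypothesis (Σ ratio = 4, N = 2324):
  black rough-coated: 2324 × 1/4 = 581
  black smooth-coated: 2324 × 1/4 = 581
  white rough-coated: 2324 × 1/4 = 581
  white smooth-coated: 2324 × 1/4 = 581
χ² = Σ (O − E)² / E
  black rough-coated: (550 − 581)² / 581 = 1.6540
  black smooth-coated: (565 − 581)² / 581 = 0.4406
  white rough-coated: (615 − 581)² / 581 = 1.9897
  white smooth-coated: (594 − 581)² / 581 = 0.2909
χ² = 1.6540 + 0.4406 + 1.9897 + 0.2909 = 4.3752 ≈ 4.375
Degrees of freedom = 4 − 1 = 3; critical value at α = 0.05 is 7.815.
Since 4.375 < 7.815, we fail to reject the null hypothesis — the data are consistent with the 1:1:1:1 ratio.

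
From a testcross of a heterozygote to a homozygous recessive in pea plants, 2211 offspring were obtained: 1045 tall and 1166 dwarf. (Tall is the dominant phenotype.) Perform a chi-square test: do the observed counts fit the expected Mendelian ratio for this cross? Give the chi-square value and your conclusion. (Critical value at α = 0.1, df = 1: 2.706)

6.622; not consistent

A testcross of a heterozygote (Aa × aa) gives a 1:1 phenotypic ratio.
The 1:1 ratio has 2 parts, so with N = 2211 the expected counts are:
  tall: 2211 × 1/2 = 1105.5
  dwarf: 2211 × 1/2 = 1105.5
χ² = Σ (O − E)² / E
  tall: (1045 − 1105.5)² / 1105.5 = 3.3109
  dwarf: (1166 − 1105.5)² / 1105.5 = 3.3109
χ² = 3.3109 + 3.3109 = 6.6218 ≈ 6.622
Degrees of freedom = 2 − 1 = 1; critical value at α = 0.1 is 2.706.
Since 6.622 > 2.706, we reject the null hypothesis — the data do not fit the 1:1 ratio.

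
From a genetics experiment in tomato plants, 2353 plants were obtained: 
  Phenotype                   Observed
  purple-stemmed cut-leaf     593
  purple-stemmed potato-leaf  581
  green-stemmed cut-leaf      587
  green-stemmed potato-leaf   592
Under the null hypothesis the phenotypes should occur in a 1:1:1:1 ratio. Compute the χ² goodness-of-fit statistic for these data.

Expected counts for N = 2353 under a 1:1:1:1 ratio (total parts = 4):
  purple-stemmed cut-leaf: 2353 × 1/4 = 588.25
  purple-stemmed potato-leaf: 2353 × 1/4 = 588.25
  green-stemmed cut-leaf: 2353 × 1/4 = 588.25
  green-stemmed potato-leaf: 2353 × 1/4 = 588.25
χ² = Σ (O − E)² / E
  purple-stemmed cut-leaf: (593 − 588.25)² / 588.25 = 0.0384
  purple-stemmed potato-leaf: (581 − 588.25)² / 588.25 = 0.0894
  green-stemmed cut-leaf: (587 − 588.25)² / 588.25 = 0.0027
  green-stemmed potato-leaf: (592 − 588.25)² / 588.25 = 0.0239
χ² = 0.0384 + 0.0894 + 0.0027 + 0.0239 = 0.1544 ≈ 0.154

0.154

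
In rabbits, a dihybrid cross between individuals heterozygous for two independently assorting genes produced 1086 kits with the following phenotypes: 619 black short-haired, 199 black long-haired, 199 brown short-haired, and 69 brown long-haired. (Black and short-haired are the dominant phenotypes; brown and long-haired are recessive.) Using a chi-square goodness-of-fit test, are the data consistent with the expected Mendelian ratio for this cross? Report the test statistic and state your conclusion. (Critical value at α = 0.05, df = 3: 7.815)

A dihybrid F₂ with independent assortment and complete dominance at both loci gives a 9:3:3:1 phenotypic ratio.
Total ratio parts = 16. Expected numbers out of 1086:
  black short-haired: 1086 × 9/16 = 610.875
  black long-haired: 1086 × 3/16 = 203.625
  brown short-haired: 1086 × 3/16 = 203.625
  brown long-haired: 1086 × 1/16 = 67.875
χ² = Σ (O − E)² / E
  black short-haired: (619 − 610.875)² / 610.875 = 0.1081
  black long-haired: (199 − 203.625)² / 203.625 = 0.1050
  brown short-haired: (199 − 203.625)² / 203.625 = 0.1050
  brown long-haired: (69 − 67.875)² / 67.875 = 0.0186
χ² = 0.1081 + 0.1050 + 0.1050 + 0.0186 = 0.3367 ≈ 0.337
Degrees of freedom = 4 − 1 = 3; critical value at α = 0.05 is 7.815.
Since 0.337 < 7.815, we fail to reject the null hypothesis — the data are consistent with the 9:3:3:1 ratio.

0.337; consistent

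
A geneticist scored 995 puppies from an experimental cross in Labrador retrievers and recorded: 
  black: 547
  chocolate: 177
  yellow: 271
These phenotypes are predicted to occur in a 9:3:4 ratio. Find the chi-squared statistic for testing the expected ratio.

2.768

Expected counts for N = 995 under a 9:3:4 ratio (total parts = 16):
  black: 995 × 9/16 = 559.6875
  chocolate: 995 × 3/16 = 186.5625
  yellow: 995 × 4/16 = 248.75
χ² = Σ (O − E)² / E
  black: (547 − 559.6875)² / 559.6875 = 0.2876
  chocolate: (177 − 186.5625)² / 186.5625 = 0.4901
  yellow: (271 − 248.75)² / 248.75 = 1.9902
χ² = 0.2876 + 0.4901 + 1.9902 = 2.7679 ≈ 2.768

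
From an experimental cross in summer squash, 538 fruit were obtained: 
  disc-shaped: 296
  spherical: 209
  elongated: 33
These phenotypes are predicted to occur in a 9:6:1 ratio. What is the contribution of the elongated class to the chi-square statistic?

0.012

Under the 9:6:1 hypothesis (Σ ratio = 16, N = 538):
  disc-shaped: 538 × 9/16 = 302.625
  spherical: 538 × 6/16 = 201.75
  elongated: 538 × 1/16 = 33.625
Contribution of elongated: (33 − 33.625)² / 33.625 = 0.0116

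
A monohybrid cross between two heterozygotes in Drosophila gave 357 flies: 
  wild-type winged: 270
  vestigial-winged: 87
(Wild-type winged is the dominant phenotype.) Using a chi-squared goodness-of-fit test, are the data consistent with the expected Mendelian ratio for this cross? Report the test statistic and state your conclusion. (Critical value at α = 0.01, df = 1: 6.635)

For a monohybrid cross between heterozygotes with complete dominance, the expected phenotypic ratio is 3:1.
The 3:1 ratio has 4 parts, so with N = 357 the expected counts are:
  wild-type winged: 357 × 3/4 = 267.75
  vestigial-winged: 357 × 1/4 = 89.25
χ² = Σ (O − E)² / E
  wild-type winged: (270 − 267.75)² / 267.75 = 0.0189
  vestigial-winged: (87 − 89.25)² / 89.25 = 0.0567
χ² = 0.0189 + 0.0567 = 0.0756 ≈ 0.076
Degrees of freedom = 2 − 1 = 1; critical value at α = 0.01 is 6.635.
Since 0.076 < 6.635, we fail to reject the null hypothesis — the data are consistent with the 3:1 ratio.

0.076; consistent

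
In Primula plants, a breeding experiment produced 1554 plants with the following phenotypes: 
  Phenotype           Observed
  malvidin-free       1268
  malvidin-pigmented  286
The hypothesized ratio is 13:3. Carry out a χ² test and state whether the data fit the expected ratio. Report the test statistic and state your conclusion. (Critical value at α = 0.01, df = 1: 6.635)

0.122; consistent

Total ratio parts = 16. Expected numbers out of 1554:
  malvidin-free: 1554 × 13/16 = 1262.625
  malvidin-pigmented: 1554 × 3/16 = 291.375
χ² = Σ (O − E)² / E
  malvidin-free: (1268 − 1262.625)² / 1262.625 = 0.0229
  malvidin-pigmented: (286 − 291.375)² / 291.375 = 0.0992
χ² = 0.0229 + 0.0992 = 0.1221 ≈ 0.122
Degrees of freedom = 2 − 1 = 1; critical value at α = 0.01 is 6.635.
Since 0.122 < 6.635, we fail to reject the null hypothesis — the data are consistent with the 13:3 ratio.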